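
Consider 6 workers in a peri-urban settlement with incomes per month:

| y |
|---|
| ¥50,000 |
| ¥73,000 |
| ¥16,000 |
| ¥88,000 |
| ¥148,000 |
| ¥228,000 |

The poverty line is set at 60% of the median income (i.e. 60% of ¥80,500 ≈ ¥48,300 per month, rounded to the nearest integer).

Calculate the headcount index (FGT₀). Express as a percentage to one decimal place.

1 of the 6 workers have income below ¥48,300.
H = 1/6 = 16.7%.

16.7%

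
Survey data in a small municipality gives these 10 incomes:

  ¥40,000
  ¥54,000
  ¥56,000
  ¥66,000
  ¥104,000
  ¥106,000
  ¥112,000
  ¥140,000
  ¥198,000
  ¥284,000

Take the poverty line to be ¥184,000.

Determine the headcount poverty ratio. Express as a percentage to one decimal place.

8 of the 10 families have income below ¥184,000.
H = 8/10 = 80.0%.

80.0%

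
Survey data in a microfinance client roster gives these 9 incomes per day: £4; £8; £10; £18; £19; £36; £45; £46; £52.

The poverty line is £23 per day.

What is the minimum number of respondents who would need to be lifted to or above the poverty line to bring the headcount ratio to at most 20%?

4

5 of the 9 respondents are poor, so H = 5/9 = 0.556.
A headcount ratio of at most 20% allows at most ⌊0.20 × 9⌋ = 1 poor respondents.
So at least 5 − 1 = 4 must be lifted.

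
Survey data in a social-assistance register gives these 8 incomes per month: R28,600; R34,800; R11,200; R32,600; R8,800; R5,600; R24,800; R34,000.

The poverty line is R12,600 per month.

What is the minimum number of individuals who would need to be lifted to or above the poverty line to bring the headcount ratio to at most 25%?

1

Currently q = 3 of N = 8 are below the line (H = 0.375).
A headcount ratio of at most 25% allows at most ⌊0.25 × 8⌋ = 2 poor individuals.
So at least 3 − 2 = 1 must be lifted.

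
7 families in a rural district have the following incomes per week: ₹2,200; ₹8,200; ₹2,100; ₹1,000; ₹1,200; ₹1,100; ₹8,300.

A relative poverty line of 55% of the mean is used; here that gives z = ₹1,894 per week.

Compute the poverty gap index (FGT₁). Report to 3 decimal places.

Below the line: ₹1,000, ₹1,100, ₹1,200 (q = 3 of N = 7).
Relative gaps: (1894−1000)/1894 = 0.4720; (1894−1100)/1894 = 0.4192; (1894−1200)/1894 = 0.3664.
Σ = 1.257656. Dividing by the full population N = 7 gives P₁ = 0.180.

0.180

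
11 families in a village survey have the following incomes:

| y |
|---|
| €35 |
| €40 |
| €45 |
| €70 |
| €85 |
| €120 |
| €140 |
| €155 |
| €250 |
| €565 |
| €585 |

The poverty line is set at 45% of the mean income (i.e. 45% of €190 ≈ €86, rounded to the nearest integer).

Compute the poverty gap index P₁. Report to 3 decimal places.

Below z: €35, €40, €45, €70, €85 (q = 5 of N = 11).
Relative gaps: (86−35)/86 = 0.5930; (86−40)/86 = 0.5349; (86−45)/86 = 0.4767; (86−70)/86 = 0.1860; (86−85)/86 = 0.0116.
Σ = 1.802326. Dividing by the full population N = 11 gives P₁ = 0.164.

0.164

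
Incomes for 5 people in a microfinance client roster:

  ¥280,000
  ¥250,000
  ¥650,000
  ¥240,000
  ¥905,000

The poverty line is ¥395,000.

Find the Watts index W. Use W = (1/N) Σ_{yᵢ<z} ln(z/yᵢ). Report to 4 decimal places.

0.2600

Incomes under z: ¥240,000, ¥250,000, ¥280,000 (q = 3 of N = 5).
Log shortfalls: ln(395000/240000) = 0.4982; ln(395000/250000) = 0.4574; ln(395000/280000) = 0.3441.
W = 1.299768 / 5 = 0.2600.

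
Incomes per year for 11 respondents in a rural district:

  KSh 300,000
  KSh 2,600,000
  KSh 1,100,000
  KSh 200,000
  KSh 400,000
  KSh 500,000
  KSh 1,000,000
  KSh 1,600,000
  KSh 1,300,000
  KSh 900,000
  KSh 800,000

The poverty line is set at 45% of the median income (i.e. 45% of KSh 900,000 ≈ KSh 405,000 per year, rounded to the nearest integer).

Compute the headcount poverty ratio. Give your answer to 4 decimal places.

0.2727

3 of the 11 respondents have income below KSh 405,000.
H = 3/11 = 0.2727.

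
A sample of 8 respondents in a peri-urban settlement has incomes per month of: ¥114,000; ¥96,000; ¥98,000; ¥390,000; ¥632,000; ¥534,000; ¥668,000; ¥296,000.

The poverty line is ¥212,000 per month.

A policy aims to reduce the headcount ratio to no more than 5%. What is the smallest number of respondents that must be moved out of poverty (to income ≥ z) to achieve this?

3 of the 8 respondents are poor, so H = 3/8 = 0.375.
A headcount ratio of at most 5% allows at most ⌊0.05 × 8⌋ = 0 poor respondents.
So at least 3 − 0 = 3 must be lifted.

3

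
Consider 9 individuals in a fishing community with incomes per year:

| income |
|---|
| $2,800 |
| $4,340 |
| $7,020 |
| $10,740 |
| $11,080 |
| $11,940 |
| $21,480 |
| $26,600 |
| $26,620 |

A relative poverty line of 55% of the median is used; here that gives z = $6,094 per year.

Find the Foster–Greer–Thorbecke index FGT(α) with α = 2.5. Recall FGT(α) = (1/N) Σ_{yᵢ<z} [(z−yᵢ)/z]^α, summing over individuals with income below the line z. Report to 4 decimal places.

Below z: $2,800, $4,340 (q = 2 of N = 9).
Relative gaps: (6094−2800)/6094 = 0.5405; (6094−4340)/6094 = 0.2878.
Raised to α = 2.5: 0.21481; 0.04444.
Sum = 0.259254; FGT(2.5) = 0.259254 / 9 = 0.0288.

0.0288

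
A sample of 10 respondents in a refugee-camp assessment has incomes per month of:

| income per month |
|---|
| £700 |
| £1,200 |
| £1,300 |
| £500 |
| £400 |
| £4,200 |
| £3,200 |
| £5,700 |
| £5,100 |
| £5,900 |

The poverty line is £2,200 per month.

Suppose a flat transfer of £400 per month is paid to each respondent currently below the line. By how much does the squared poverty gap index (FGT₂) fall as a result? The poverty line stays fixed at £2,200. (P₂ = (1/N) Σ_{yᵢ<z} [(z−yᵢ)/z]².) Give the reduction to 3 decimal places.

Before: below the line — £400, £500, £700, £1,200, £1,300; squared poverty gap index (FGT₂) = 0.21054.
After the £400 transfer: below the line — £800, £900, £1,100, £1,600, £1,700; squared poverty gap index (FGT₂) = 0.11302.
Reduction = 0.21054 − 0.11302 = 0.098.

0.098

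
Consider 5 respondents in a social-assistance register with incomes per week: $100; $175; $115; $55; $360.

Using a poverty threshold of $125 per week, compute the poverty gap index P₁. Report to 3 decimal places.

0.168

Below the line: $55, $100, $115 (q = 3 of N = 5).
Shortfall ratios: (125−55)/125 = 0.5600; (125−100)/125 = 0.2000; (125−115)/125 = 0.0800.
Sum of shortfalls = 0.840000; P₁ averages over all N: 0.840000 / 5 = 0.168.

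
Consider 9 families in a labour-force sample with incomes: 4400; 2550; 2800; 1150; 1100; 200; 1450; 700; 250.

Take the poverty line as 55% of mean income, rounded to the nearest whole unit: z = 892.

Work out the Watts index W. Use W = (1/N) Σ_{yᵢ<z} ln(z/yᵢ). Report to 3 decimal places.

0.334

Poor units: 200, 250, 700 (q = 3 of N = 9).
ln(z/y) terms: ln(892/200) = 1.4951; ln(892/250) = 1.2720; ln(892/700) = 0.2424.
W = 3.009540 / 9 = 0.334.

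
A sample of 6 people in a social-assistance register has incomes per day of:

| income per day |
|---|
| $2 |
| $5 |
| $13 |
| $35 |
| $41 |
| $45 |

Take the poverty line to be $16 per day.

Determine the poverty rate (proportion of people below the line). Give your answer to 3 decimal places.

3 of the 6 people have income below $16.
H = 3/6 = 0.500.

0.500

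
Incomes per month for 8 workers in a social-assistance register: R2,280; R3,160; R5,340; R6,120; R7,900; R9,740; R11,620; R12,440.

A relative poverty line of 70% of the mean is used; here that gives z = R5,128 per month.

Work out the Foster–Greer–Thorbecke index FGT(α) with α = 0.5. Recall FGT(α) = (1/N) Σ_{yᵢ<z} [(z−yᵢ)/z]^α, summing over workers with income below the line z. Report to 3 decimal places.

Below z: R2,280, R3,160 (q = 2 of N = 8).
Shortfall ratios: (5128−2280)/5128 = 0.5554; (5128−3160)/5128 = 0.3838.
Raised to α = 0.5: 0.74524; 0.61950.
Sum = 1.364736; FGT(0.5) = 1.364736 / 8 = 0.171.

0.171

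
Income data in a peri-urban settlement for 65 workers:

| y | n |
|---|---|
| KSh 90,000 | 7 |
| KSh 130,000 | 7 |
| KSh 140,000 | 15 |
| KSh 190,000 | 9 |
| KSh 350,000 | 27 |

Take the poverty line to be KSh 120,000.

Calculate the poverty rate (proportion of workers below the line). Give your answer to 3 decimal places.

0.108

7 of the 65 workers have income below KSh 120,000.
H = 7/65 = 0.108.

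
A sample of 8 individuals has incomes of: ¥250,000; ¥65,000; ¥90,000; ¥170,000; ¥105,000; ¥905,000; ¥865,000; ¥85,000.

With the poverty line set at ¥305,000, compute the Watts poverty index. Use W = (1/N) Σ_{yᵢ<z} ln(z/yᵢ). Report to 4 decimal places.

0.7367

Incomes under z: ¥65,000, ¥85,000, ¥90,000, ¥105,000, ¥170,000, ¥250,000 (q = 6 of N = 8).
Log gaps: ln(305000/65000) = 1.5459; ln(305000/85000) = 1.2777; ln(305000/90000) = 1.2205; ln(305000/105000) = 1.0664; ln(305000/170000) = 0.5845; ln(305000/250000) = 0.1989.
W = 5.893803 / 8 = 0.7367.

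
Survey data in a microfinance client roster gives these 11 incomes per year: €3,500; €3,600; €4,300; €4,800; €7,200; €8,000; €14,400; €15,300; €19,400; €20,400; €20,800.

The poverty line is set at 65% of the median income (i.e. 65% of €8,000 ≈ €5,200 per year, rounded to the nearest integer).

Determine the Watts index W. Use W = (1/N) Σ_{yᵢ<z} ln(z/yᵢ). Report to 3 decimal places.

0.094

Below the line: €3,500, €3,600, €4,300, €4,800 (q = 4 of N = 11).
Log gaps: ln(5200/3500) = 0.3959; ln(5200/3600) = 0.3677; ln(5200/4300) = 0.1900; ln(5200/4800) = 0.0800.
W = 1.033707 / 11 = 0.094.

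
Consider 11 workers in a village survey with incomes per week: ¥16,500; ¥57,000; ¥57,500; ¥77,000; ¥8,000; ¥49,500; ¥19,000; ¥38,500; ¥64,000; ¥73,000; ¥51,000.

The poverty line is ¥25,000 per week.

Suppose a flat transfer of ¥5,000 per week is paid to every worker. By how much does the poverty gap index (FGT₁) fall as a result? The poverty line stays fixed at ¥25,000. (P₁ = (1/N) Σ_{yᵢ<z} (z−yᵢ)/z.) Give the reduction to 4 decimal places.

0.0545

Before: below the line — ¥8,000, ¥16,500, ¥19,000; poverty gap index (FGT₁) = 0.114545.
After the ¥5,000 transfer: below the line — ¥13,000, ¥21,500, ¥24,000; poverty gap index (FGT₁) = 0.060000.
Reduction = 0.114545 − 0.060000 = 0.0545.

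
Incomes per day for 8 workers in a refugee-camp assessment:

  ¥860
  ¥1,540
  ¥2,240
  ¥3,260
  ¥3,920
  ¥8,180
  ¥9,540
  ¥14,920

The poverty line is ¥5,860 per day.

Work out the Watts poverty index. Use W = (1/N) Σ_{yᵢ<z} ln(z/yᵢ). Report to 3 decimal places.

0.651

Below z: ¥860, ¥1,540, ¥2,240, ¥3,260, ¥3,920 (q = 5 of N = 8).
Log shortfalls: ln(5860/860) = 1.9190; ln(5860/1540) = 1.3364; ln(5860/2240) = 0.9617; ln(5860/3260) = 0.5864; ln(5860/3920) = 0.4021.
W = 5.205494 / 8 = 0.651.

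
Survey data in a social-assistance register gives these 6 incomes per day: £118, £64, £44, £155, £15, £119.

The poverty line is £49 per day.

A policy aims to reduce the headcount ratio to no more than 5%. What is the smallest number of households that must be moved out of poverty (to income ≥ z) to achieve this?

2

2 of the 6 households are poor, so H = 2/6 = 0.333.
A headcount ratio of at most 5% allows at most ⌊0.05 × 6⌋ = 0 poor households.
So at least 2 − 0 = 2 must be lifted.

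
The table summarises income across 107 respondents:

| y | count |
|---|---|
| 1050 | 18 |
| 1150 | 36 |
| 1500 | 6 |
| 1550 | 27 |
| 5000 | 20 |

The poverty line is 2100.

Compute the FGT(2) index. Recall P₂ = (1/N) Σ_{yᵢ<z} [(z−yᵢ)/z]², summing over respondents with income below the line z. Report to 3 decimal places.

0.133

Poor units: 18×1050, 36×1150, 6×1500, 27×1550 (q = 87 of N = 107).
Relative gaps: (2100−1050)/2100 = 0.5000 (×18); (2100−1150)/2100 = 0.4524 (×36); (2100−1500)/2100 = 0.2857 (×6); (2100−1550)/2100 = 0.2619 (×27).
Squared: 0.2500 (×18); 0.2046 (×36); 0.0816 (×6); 0.0686 (×27).
Sum = 14.209184; P₂ = 14.209184 / 107 = 0.133.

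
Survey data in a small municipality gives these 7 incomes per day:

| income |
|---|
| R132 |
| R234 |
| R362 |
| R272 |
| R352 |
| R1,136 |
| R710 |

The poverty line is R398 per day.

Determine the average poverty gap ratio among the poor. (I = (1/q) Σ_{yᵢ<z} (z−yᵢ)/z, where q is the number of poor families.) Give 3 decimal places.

Incomes under z: R132, R234, R272, R352, R362 (q = 5 of N = 7).
Shortfall ratios (z−y)/z: 0.6683, 0.4121, 0.3166, 0.1156, 0.0905; sum = 1.603015.
The income-gap ratio divides by q (the poor only): 1.603015 / 5 = 0.321.

0.321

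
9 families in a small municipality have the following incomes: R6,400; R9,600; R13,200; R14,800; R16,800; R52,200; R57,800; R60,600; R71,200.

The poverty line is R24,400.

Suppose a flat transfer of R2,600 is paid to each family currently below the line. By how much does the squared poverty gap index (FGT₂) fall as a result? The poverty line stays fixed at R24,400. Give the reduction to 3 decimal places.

0.053

Before: below the line — R6,400, R9,600, R13,200, R14,800, R16,800; squared poverty gap index (FGT₂) = 0.15274.
After the R2,600 transfer: below the line — R9,000, R12,200, R15,800, R17,400, R19,400; squared poverty gap index (FGT₂) = 0.09965.
Reduction = 0.15274 − 0.09965 = 0.053.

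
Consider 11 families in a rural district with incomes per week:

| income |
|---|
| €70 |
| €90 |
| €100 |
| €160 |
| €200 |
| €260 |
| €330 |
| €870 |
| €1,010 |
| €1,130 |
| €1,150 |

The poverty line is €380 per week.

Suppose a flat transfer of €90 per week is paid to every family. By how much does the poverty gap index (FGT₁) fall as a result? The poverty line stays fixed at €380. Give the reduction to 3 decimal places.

Before: below the line — €70, €90, €100, €160, €200, €260, €330; poverty gap index (FGT₁) = 0.34689.
After the €90 transfer: below the line — €160, €180, €190, €250, €290, €350; poverty gap index (FGT₁) = 0.20574.
Reduction = 0.34689 − 0.20574 = 0.141.

0.141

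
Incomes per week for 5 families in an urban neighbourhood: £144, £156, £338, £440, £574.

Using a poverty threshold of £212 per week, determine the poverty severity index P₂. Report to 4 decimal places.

0.0345

Below z: £144, £156 (q = 2 of N = 5).
Relative gaps: (212−144)/212 = 0.3208; (212−156)/212 = 0.2642.
Squared: 0.1029; 0.0698.
Sum = 0.172659; P₂ = 0.172659 / 5 = 0.0345.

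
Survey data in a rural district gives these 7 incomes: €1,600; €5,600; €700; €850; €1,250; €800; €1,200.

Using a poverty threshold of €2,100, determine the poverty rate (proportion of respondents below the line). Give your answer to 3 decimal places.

6 of the 7 respondents have income below €2,100.
H = 6/7 = 0.857.

0.857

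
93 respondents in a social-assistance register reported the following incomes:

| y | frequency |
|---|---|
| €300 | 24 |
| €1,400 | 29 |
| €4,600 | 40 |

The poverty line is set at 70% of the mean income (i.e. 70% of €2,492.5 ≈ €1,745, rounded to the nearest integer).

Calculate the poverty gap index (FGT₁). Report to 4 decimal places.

0.2753

Below the line: 24×€300, 29×€1,400 (q = 53 of N = 93).
Shortfall ratios: (1745−300)/1745 = 0.8281 (×24); (1745−1400)/1745 = 0.1977 (×29).
Sum of shortfalls = 25.607450; P₁ averages over all N: 25.607450 / 93 = 0.2753.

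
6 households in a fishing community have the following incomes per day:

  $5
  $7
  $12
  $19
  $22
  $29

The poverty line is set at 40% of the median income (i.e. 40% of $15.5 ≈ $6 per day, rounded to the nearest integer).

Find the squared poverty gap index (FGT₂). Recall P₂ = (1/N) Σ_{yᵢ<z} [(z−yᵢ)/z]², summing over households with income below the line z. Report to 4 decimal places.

Below z: $5 (q = 1 of N = 6).
Relative gaps: (6−5)/6 = 0.1667.
Squared: 0.0278.
Sum = 0.027778; P₂ = 0.027778 / 6 = 0.0046.

0.0046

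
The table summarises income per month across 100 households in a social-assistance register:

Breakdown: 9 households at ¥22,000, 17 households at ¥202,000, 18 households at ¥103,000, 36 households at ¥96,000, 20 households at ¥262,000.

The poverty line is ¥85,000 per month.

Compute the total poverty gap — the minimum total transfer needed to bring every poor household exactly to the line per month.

Incomes under z: 9×¥22,000 (q = 9 of N = 100).
Individual gaps: 9×(85000−22000) = 567000.
Aggregate gap = ¥567,000.

¥567,000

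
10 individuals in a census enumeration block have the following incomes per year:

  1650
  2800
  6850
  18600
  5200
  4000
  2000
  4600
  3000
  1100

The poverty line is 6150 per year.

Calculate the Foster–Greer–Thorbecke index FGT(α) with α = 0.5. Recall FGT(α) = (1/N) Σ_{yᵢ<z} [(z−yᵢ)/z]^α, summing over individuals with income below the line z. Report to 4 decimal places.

0.5523

Below the line: 1100, 1650, 2000, 2800, 3000, 4000, 4600, 5200 (q = 8 of N = 10).
Shortfall ratios: (6150−1100)/6150 = 0.8211; (6150−1650)/6150 = 0.7317; (6150−2000)/6150 = 0.6748; (6150−2800)/6150 = 0.5447; (6150−3000)/6150 = 0.5122; (6150−4000)/6150 = 0.3496; (6150−4600)/6150 = 0.2520; (6150−5200)/6150 = 0.1545.
Raised to α = 0.5: 0.90617; 0.85540; 0.82146; 0.73805; 0.71568; 0.59126; 0.50203; 0.39303.
Sum = 5.523074; FGT(0.5) = 5.523074 / 10 = 0.5523.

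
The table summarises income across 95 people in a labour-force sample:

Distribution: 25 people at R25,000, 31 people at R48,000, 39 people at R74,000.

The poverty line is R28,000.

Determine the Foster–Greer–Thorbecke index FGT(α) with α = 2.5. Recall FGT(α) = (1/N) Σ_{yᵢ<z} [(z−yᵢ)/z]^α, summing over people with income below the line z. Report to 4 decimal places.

0.0010

Below the line: 25×R25,000 (q = 25 of N = 95).
Relative gaps: (28000−25000)/28000 = 0.1071 (×25).
Raised to α = 2.5: 0.00376 (×25).
Sum = 0.093939; FGT(2.5) = 0.093939 / 95 = 0.0010.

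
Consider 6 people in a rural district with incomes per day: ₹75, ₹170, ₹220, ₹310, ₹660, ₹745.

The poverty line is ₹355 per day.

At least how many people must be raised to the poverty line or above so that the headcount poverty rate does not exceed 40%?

2

Currently q = 4 of N = 6 are below the line (H = 0.667).
A headcount ratio of at most 40% allows at most ⌊0.40 × 6⌋ = 2 poor people.
So at least 4 − 2 = 2 must be lifted.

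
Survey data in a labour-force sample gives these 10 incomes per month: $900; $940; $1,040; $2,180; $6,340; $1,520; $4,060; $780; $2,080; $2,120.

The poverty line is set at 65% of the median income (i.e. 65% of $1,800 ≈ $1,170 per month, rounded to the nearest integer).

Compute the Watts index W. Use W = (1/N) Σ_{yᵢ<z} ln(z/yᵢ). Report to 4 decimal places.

0.1004

Below the line: $780, $900, $940, $1,040 (q = 4 of N = 10).
ln(z/y) terms: ln(1170/780) = 0.4055; ln(1170/900) = 0.2624; ln(1170/940) = 0.2189; ln(1170/1040) = 0.1178.
W = 1.004492 / 10 = 0.1004.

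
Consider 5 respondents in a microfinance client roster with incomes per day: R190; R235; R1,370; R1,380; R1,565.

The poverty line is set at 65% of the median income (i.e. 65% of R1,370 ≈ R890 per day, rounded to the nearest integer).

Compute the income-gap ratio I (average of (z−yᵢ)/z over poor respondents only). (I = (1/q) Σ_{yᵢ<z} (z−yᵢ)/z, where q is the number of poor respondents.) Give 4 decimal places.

0.7612

Below z: R190, R235 (q = 2 of N = 5).
Shortfall ratios (z−y)/z: 0.7865, 0.7360; sum = 1.522472.
The income-gap ratio divides by q (the poor only): 1.522472 / 2 = 0.7612.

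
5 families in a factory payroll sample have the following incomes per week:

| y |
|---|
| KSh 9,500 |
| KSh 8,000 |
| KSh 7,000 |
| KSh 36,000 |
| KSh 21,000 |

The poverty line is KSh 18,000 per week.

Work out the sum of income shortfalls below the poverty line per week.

Below z: KSh 7,000, KSh 8,000, KSh 9,500 (q = 3 of N = 5).
Individual gaps: 18000−7000 = 11000; 18000−8000 = 10000; 18000−9500 = 8500.
Aggregate gap = KSh 29,500.

KSh 29,500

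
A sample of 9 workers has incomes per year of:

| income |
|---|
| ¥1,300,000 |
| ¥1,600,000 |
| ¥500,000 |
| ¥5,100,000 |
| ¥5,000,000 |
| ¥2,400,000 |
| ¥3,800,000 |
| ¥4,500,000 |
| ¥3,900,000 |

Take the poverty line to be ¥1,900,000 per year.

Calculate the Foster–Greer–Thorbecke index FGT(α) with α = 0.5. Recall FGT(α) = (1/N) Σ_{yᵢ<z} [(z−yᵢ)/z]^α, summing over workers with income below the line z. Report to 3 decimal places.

0.202

Below the line: ¥500,000, ¥1,300,000, ¥1,600,000 (q = 3 of N = 9).
Normalized shortfalls: (1900000−500000)/1900000 = 0.7368; (1900000−1300000)/1900000 = 0.3158; (1900000−1600000)/1900000 = 0.1579.
Raised to α = 0.5: 0.85840; 0.56195; 0.39736.
Sum = 1.817706; FGT(0.5) = 1.817706 / 9 = 0.202.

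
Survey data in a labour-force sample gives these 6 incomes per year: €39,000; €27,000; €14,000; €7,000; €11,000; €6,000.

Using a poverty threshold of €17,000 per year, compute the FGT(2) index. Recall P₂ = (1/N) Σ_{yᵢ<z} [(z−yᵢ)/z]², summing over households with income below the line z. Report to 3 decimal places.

Below z: €6,000, €7,000, €11,000, €14,000 (q = 4 of N = 6).
Gap ratios (z−y)/z: (17000−6000)/17000 = 0.6471; (17000−7000)/17000 = 0.5882; (17000−11000)/17000 = 0.3529; (17000−14000)/17000 = 0.1765.
Squared: 0.4187; 0.3460; 0.1246; 0.0311.
Sum = 0.920415; P₂ = 0.920415 / 6 = 0.153.

0.153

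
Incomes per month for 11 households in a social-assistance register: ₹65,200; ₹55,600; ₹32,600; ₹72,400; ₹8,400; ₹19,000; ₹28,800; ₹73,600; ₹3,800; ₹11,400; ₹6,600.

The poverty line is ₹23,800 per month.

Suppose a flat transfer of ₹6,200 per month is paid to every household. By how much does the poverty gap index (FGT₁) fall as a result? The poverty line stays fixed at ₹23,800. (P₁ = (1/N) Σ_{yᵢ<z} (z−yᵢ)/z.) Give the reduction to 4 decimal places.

0.1131

Before: below the line — ₹3,800, ₹6,600, ₹8,400, ₹11,400, ₹19,000; poverty gap index (FGT₁) = 0.266616.
After the ₹6,200 transfer: below the line — ₹10,000, ₹12,800, ₹14,600, ₹17,600; poverty gap index (FGT₁) = 0.153552.
Reduction = 0.266616 − 0.153552 = 0.1131.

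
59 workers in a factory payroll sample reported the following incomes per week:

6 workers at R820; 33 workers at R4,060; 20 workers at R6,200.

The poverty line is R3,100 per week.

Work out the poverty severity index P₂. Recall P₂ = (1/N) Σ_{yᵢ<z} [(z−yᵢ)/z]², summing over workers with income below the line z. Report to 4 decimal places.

Incomes under z: 6×R820 (q = 6 of N = 59).
Relative gaps: (3100−820)/3100 = 0.7355 (×6).
Squared: 0.5409 (×6).
Sum = 3.245619; P₂ = 3.245619 / 59 = 0.0550.

0.0550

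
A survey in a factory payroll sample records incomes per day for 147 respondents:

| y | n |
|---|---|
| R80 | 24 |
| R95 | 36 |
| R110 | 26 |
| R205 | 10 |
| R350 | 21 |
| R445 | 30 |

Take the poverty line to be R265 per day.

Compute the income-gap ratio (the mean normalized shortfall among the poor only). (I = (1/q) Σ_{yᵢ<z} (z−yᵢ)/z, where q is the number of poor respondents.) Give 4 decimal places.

0.5971

Below z: 24×R80, 36×R95, 26×R110, 10×R205 (q = 96 of N = 147).
Relative gaps: 0.6981 (×24), 0.6415 (×36), 0.5849 (×26), 0.2264 (×10); sum = 57.320755.
The income-gap ratio divides by q (the poor only): 57.320755 / 96 = 0.5971.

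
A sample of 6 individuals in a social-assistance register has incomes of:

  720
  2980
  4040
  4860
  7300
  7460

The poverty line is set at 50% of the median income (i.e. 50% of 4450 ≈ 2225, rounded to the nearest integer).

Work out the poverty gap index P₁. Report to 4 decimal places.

Poor units: 720 (q = 1 of N = 6).
Relative gaps: (2225−720)/2225 = 0.6764.
Sum of shortfalls = 0.676404; P₁ averages over all N: 0.676404 / 6 = 0.1127.

0.1127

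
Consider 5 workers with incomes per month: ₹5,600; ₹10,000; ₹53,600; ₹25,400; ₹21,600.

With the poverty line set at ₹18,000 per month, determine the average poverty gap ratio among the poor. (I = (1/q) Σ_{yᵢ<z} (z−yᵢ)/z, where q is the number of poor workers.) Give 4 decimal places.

Incomes under z: ₹5,600, ₹10,000 (q = 2 of N = 5).
Relative gaps: 0.6889, 0.4444; sum = 1.133333.
I averages over the q = 2 poor units only: 1.133333 / 2 = 0.5667.

0.5667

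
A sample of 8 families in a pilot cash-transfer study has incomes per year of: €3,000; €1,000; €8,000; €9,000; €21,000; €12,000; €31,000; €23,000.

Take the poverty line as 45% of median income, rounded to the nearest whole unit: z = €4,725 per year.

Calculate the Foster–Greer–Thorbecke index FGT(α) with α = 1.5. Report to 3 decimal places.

0.115

Below the line: €1,000, €3,000 (q = 2 of N = 8).
Normalized shortfalls: (4725−1000)/4725 = 0.7884; (4725−3000)/4725 = 0.3651.
Raised to α = 1.5: 0.69998; 0.22059.
Sum = 0.920569; FGT(1.5) = 0.920569 / 8 = 0.115.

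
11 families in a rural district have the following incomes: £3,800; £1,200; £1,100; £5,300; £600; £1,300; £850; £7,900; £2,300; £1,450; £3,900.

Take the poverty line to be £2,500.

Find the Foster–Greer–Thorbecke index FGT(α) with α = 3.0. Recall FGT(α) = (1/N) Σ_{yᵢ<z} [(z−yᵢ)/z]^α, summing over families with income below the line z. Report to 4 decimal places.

Below the line: £600, £850, £1,100, £1,200, £1,300, £1,450, £2,300 (q = 7 of N = 11).
Normalized shortfalls: (2500−600)/2500 = 0.7600; (2500−850)/2500 = 0.6600; (2500−1100)/2500 = 0.5600; (2500−1200)/2500 = 0.5200; (2500−1300)/2500 = 0.4800; (2500−1450)/2500 = 0.4200; (2500−2300)/2500 = 0.0800.
Raised to α = 3.0: 0.43898; 0.28750; 0.17562; 0.14061; 0.11059; 0.07409; 0.00051.
Sum = 1.227888; FGT(3.0) = 1.227888 / 11 = 0.1116.

0.1116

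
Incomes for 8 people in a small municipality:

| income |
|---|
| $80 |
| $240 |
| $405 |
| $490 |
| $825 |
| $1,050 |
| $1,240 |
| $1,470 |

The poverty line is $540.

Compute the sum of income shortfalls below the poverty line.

$945

Below z: $80, $240, $405, $490 (q = 4 of N = 8).
Individual gaps: 540−80 = 460; 540−240 = 300; 540−405 = 135; 540−490 = 50.
Aggregate gap = $945.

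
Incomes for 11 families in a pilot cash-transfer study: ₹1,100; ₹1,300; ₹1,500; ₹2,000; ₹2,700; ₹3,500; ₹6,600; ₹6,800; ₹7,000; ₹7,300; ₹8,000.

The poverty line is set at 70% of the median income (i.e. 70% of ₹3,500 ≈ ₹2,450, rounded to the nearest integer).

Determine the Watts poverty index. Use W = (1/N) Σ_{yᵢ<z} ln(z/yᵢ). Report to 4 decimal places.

Below the line: ₹1,100, ₹1,300, ₹1,500, ₹2,000 (q = 4 of N = 11).
Log shortfalls: ln(2450/1100) = 0.8008; ln(2450/1300) = 0.6337; ln(2450/1500) = 0.4906; ln(2450/2000) = 0.2029.
W = 2.128065 / 11 = 0.1935.

0.1935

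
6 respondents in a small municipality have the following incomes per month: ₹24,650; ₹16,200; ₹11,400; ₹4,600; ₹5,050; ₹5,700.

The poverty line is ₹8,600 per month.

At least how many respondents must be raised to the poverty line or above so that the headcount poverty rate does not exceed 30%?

2

Currently q = 3 of N = 6 are below the line (H = 0.500).
A headcount ratio of at most 30% allows at most ⌊0.30 × 6⌋ = 1 poor respondents.
So at least 3 − 1 = 2 must be lifted.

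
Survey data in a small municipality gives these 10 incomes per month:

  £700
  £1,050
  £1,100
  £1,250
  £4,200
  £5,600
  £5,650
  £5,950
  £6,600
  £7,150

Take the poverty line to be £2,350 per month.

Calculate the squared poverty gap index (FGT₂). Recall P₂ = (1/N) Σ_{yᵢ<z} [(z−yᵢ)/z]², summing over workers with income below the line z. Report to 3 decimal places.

0.130

Below z: £700, £1,050, £1,100, £1,250 (q = 4 of N = 10).
Normalized shortfalls: (2350−700)/2350 = 0.7021; (2350−1050)/2350 = 0.5532; (2350−1100)/2350 = 0.5319; (2350−1250)/2350 = 0.4681.
Squared: 0.4930; 0.3060; 0.2829; 0.2191.
Sum = 1.301041; P₂ = 1.301041 / 10 = 0.130.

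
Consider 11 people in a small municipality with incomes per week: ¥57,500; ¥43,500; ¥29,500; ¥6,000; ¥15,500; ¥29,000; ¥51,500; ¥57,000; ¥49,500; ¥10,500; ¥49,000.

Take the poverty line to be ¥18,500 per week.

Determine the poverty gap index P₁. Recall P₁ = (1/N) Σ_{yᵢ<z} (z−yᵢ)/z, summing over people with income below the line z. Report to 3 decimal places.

0.115

Poor units: ¥6,000, ¥10,500, ¥15,500 (q = 3 of N = 11).
Normalized shortfalls: (18500−6000)/18500 = 0.6757; (18500−10500)/18500 = 0.4324; (18500−15500)/18500 = 0.1622.
Sum of shortfalls = 1.270270; P₁ averages over all N: 1.270270 / 11 = 0.115.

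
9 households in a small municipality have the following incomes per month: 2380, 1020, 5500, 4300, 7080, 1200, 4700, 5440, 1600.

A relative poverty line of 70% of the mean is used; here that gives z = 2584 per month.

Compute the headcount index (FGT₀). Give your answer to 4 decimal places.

4 of the 9 households have income below 2584.
H = 4/9 = 0.4444.

0.4444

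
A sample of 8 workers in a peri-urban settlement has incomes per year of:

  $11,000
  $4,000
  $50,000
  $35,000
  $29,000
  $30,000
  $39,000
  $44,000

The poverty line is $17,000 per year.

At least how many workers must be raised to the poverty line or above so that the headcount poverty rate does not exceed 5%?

Currently q = 2 of N = 8 are below the line (H = 0.250).
A headcount ratio of at most 5% allows at most ⌊0.05 × 8⌋ = 0 poor workers.
So at least 2 − 0 = 2 must be lifted.

2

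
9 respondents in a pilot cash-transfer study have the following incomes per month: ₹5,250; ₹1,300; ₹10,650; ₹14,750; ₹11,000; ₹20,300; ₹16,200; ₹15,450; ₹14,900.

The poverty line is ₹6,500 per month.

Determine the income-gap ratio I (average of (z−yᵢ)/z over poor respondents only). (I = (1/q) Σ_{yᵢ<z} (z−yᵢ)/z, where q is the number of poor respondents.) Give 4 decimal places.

Incomes under z: ₹1,300, ₹5,250 (q = 2 of N = 9).
Relative gaps: 0.8000, 0.1923; sum = 0.992308.
I averages over the q = 2 poor units only: 0.992308 / 2 = 0.4962.

0.4962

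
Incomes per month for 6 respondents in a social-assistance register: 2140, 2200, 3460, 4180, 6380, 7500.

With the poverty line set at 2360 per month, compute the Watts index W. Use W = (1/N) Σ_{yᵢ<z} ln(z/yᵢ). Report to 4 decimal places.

0.0280

Below z: 2140, 2200 (q = 2 of N = 6).
ln(z/y) terms: ln(2360/2140) = 0.0979; ln(2360/2200) = 0.0702.
W = 0.168060 / 6 = 0.0280.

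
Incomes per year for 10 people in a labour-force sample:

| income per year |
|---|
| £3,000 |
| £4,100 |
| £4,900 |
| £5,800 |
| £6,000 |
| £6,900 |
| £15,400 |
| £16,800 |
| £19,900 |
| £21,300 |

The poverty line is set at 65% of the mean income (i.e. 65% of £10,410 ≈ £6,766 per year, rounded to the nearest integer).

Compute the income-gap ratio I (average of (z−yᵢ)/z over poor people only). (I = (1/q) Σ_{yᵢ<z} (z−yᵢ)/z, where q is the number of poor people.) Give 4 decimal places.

0.2965

Incomes under z: £3,000, £4,100, £4,900, £5,800, £6,000 (q = 5 of N = 10).
Shortfall ratios (z−y)/z: 0.5566, 0.3940, 0.2758, 0.1428, 0.1132; sum = 1.482412.
I averages over the q = 5 poor units only: 1.482412 / 5 = 0.2965.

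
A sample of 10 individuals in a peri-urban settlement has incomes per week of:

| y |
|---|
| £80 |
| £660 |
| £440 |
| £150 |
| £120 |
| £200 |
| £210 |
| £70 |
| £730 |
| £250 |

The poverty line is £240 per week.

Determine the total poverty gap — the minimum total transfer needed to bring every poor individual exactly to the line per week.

Poor units: £70, £80, £120, £150, £200, £210 (q = 6 of N = 10).
Individual gaps: 240−70 = 170; 240−80 = 160; 240−120 = 120; 240−150 = 90; 240−200 = 40; 240−210 = 30.
Aggregate gap = £610.

£610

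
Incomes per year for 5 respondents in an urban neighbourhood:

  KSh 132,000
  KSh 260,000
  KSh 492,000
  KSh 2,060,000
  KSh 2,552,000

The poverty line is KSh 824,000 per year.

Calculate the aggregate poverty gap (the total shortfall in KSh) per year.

KSh 1,588,000

Incomes under z: KSh 132,000, KSh 260,000, KSh 492,000 (q = 3 of N = 5).
Individual gaps: 824000−132000 = 692000; 824000−260000 = 564000; 824000−492000 = 332000.
Aggregate gap = KSh 1,588,000.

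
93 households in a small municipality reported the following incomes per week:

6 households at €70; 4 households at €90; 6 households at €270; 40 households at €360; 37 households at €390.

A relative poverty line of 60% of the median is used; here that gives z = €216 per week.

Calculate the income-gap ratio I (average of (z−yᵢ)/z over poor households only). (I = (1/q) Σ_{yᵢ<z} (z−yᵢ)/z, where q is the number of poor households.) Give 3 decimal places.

0.639

Incomes under z: 6×€70, 4×€90 (q = 10 of N = 93).
Relative gaps: 0.6759 (×6), 0.5833 (×4); sum = 6.388889.
The income-gap ratio divides by q (the poor only): 6.388889 / 10 = 0.639.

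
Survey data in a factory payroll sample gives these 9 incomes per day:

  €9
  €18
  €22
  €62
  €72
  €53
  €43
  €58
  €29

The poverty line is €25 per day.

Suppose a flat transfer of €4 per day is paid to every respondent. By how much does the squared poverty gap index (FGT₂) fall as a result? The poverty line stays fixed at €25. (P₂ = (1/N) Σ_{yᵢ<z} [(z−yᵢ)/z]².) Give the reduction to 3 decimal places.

0.029

Before: below the line — €9, €18, €22; squared poverty gap index (FGT₂) = 0.05582.
After the €4 transfer: below the line — €13, €22; squared poverty gap index (FGT₂) = 0.02720.
Reduction = 0.05582 − 0.02720 = 0.029.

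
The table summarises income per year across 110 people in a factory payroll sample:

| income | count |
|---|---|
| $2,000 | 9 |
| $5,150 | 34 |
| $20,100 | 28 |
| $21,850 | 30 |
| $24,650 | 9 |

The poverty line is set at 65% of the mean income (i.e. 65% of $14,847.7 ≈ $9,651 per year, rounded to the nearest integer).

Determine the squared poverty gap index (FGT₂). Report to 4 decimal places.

Below z: 9×$2,000, 34×$5,150 (q = 43 of N = 110).
Gap ratios (z−y)/z: (9651−2000)/9651 = 0.7928 (×9); (9651−5150)/9651 = 0.4664 (×34).
Squared: 0.6285 (×9); 0.2175 (×34).
Sum = 13.051565; P₂ = 13.051565 / 110 = 0.1187.

0.1187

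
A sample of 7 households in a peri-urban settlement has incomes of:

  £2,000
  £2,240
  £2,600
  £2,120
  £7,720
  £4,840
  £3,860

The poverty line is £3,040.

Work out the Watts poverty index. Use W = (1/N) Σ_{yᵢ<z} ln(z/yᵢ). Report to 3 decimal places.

0.177

Incomes under z: £2,000, £2,120, £2,240, £2,600 (q = 4 of N = 7).
Log shortfalls: ln(3040/2000) = 0.4187; ln(3040/2120) = 0.3604; ln(3040/2240) = 0.3054; ln(3040/2600) = 0.1563.
W = 1.240879 / 7 = 0.177.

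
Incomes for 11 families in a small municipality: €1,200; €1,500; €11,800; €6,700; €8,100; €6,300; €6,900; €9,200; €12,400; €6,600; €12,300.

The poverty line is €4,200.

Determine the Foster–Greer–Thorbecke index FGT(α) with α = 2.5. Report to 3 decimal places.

Poor units: €1,200, €1,500 (q = 2 of N = 11).
Relative gaps: (4200−1200)/4200 = 0.7143; (4200−1500)/4200 = 0.6429.
Raised to α = 2.5: 0.43120; 0.33135.
Sum = 0.762551; FGT(2.5) = 0.762551 / 11 = 0.069.

0.069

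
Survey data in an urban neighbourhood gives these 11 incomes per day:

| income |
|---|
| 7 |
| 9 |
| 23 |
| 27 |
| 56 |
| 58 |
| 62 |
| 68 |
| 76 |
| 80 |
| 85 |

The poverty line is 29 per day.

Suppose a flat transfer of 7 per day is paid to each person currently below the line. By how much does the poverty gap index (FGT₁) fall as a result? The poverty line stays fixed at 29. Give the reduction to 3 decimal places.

0.069

Before: below the line — 7, 9, 23, 27; poverty gap index (FGT₁) = 0.15674.
After the 7 transfer: below the line — 14, 16; poverty gap index (FGT₁) = 0.08777.
Reduction = 0.15674 − 0.08777 = 0.069.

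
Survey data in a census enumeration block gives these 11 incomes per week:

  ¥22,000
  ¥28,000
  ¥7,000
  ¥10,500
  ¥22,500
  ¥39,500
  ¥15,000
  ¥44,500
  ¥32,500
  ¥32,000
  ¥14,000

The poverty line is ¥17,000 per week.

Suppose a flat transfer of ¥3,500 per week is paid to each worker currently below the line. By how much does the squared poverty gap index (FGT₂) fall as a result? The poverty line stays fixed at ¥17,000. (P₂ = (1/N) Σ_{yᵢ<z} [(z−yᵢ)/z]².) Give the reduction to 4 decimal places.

0.0327

Before: below the line — ¥7,000, ¥10,500, ¥14,000, ¥15,000; squared poverty gap index (FGT₂) = 0.048836.
After the ¥3,500 transfer: below the line — ¥10,500, ¥14,000; squared poverty gap index (FGT₂) = 0.016121.
Reduction = 0.048836 − 0.016121 = 0.0327.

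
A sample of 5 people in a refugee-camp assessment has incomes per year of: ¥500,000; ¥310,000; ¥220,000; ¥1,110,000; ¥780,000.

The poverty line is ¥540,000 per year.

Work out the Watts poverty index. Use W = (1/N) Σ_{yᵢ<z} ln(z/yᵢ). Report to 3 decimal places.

Incomes under z: ¥220,000, ¥310,000, ¥500,000 (q = 3 of N = 5).
Log gaps: ln(540000/220000) = 0.8979; ln(540000/310000) = 0.5550; ln(540000/500000) = 0.0770.
W = 1.529899 / 5 = 0.306.

0.306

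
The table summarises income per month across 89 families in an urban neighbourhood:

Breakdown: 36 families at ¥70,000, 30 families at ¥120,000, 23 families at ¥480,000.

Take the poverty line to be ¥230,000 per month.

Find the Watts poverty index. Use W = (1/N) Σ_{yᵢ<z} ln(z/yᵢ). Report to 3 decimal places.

Incomes under z: 36×¥70,000, 30×¥120,000 (q = 66 of N = 89).
Log shortfalls: ln(230000/70000) = 1.1896 (×36); ln(230000/120000) = 0.6506 (×30).
W = 62.342653 / 89 = 0.700.

0.700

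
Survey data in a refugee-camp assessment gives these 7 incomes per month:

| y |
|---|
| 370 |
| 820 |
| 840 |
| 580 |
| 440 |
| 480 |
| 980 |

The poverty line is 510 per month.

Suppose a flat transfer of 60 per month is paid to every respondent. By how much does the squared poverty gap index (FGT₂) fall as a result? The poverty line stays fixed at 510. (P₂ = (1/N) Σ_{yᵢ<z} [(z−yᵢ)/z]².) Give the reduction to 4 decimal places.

Before: below the line — 370, 440, 480; squared poverty gap index (FGT₂) = 0.013951.
After the 60 transfer: below the line — 430, 500; squared poverty gap index (FGT₂) = 0.003570.
Reduction = 0.013951 − 0.003570 = 0.0104.

0.0104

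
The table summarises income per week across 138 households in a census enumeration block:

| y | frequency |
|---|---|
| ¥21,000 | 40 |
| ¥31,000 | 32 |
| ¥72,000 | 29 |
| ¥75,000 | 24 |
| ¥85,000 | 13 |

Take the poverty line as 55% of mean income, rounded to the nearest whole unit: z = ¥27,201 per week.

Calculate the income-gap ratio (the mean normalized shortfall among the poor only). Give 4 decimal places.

Below z: 40×¥21,000 (q = 40 of N = 138).
Relative gaps: 0.2280 (×40); sum = 9.118782.
The income-gap ratio divides by q (the poor only): 9.118782 / 40 = 0.2280.

0.2280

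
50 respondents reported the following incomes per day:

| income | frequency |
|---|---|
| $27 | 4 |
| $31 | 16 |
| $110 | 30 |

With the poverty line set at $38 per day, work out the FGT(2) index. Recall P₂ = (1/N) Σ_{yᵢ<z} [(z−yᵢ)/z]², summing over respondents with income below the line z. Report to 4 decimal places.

Below the line: 4×$27, 16×$31 (q = 20 of N = 50).
Shortfall ratios: (38−27)/38 = 0.2895 (×4); (38−31)/38 = 0.1842 (×16).
Squared: 0.0838 (×4); 0.0339 (×16).
Sum = 0.878116; P₂ = 0.878116 / 50 = 0.0176.

0.0176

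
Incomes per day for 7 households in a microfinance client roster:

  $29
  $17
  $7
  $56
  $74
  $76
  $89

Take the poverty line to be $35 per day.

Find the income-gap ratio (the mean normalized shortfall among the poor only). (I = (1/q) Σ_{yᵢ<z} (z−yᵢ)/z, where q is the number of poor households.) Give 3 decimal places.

Poor units: $7, $17, $29 (q = 3 of N = 7).
Shortfall ratios (z−y)/z: 0.8000, 0.5143, 0.1714; sum = 1.485714.
I averages over the q = 3 poor units only: 1.485714 / 3 = 0.495.

0.495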